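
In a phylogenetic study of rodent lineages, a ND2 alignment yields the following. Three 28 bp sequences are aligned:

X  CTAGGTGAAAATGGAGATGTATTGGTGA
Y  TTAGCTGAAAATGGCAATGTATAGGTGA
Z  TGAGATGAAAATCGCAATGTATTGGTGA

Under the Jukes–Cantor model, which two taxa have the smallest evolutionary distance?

X–Y: 5/28 differ, p = 0.179, d = 0.204.
X–Z: 6/28 differ, p = 0.214, d = 0.252.
Y–Z: 4/28 differ, p = 0.143, d = 0.158.
The smallest distance is between Y and Z.

Y and Z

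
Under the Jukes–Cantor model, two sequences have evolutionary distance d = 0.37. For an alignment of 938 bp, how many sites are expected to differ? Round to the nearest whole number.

274

Invert JC69: p = (3/4)(1 − e^(−4d/3)) = 0.75 × (1 − e^(-0.493333)) = 0.75 × (1 − 0.610588) = 0.292059.
Expected differing sites = pL ≈ 0.292059 × 938 = 273.951342 ≈ 274.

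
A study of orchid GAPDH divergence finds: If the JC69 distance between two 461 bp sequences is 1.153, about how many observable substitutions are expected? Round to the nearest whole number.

Invert JC69: p = (3/4)(1 − e^(−4d/3)) = 0.75 × (1 − e^(-1.537333)) = 0.75 × (1 − 0.214954) = 0.588785.
Expected differing sites = pL ≈ 0.588785 × 461 = 271.429885 ≈ 271.

271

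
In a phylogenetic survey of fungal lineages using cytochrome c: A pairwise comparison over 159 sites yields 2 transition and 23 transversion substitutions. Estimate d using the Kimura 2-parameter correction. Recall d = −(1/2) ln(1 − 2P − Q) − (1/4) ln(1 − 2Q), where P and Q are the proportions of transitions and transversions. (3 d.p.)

P = 2/159 ≈ 0.012579 and Q = 23/159 ≈ 0.144654.
Under the Kimura two-parameter model, d = −½ ln(1 − 2P − Q) − ¼ ln(1 − 2Q).
1 − 2P − Q = 0.830188, giving −½ ln(0.830188) = 0.093052.
1 − 2Q = 0.710692, giving −¼ ln(0.710692) = 0.085379.
d = 0.093052 + 0.085379 = 0.178431.

0.178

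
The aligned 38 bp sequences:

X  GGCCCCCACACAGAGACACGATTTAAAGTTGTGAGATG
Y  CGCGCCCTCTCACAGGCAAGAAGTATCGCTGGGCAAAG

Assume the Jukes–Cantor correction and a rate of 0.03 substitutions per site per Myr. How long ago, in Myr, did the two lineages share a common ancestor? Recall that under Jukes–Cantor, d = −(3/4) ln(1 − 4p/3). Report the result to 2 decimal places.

10.30

The sequences differ at 16 of 38 sites, so p = 16/38 ≈ 0.421053.
d = −(3/4) ln(1 − 4p/3) = −0.75 ln(1 − 0.561404) = −0.75 ln(0.438596)
  = −0.75 × (-0.824177) = 0.618133 substitutions/site.
Under a molecular clock d = 2μt, so t = d/(2μ) = 0.618133 / (2 × 0.03) = 10.30 Myr.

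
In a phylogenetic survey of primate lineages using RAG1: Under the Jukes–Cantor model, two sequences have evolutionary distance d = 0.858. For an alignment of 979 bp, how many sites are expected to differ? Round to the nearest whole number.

Invert JC69: p = (3/4)(1 − e^(−4d/3)) = 0.75 × (1 − e^(-1.144)) = 0.75 × (1 − 0.318542) = 0.511094.
Expected differing sites = pL ≈ 0.511094 × 979 = 500.361026 ≈ 500.

500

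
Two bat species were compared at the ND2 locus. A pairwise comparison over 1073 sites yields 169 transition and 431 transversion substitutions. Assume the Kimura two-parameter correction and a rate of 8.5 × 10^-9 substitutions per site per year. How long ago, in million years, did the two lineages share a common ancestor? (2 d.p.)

P = 169/1073 ≈ 0.157502 and Q = 431/1073 ≈ 0.401678.
Under the Kimura two-parameter model, d = −½ ln(1 − 2P − Q) − ¼ ln(1 − 2Q).
1 − 2P − Q = 0.283318, giving −½ ln(0.283318) = 0.630593.
1 − 2Q = 0.196644, giving −¼ ln(0.196644) = 0.406590.
d = 0.630593 + 0.406590 = 1.037183.
Under a molecular clock d = 2μt, so t = d/(2μ) = 1.037183 / (2 × 8.5 × 10^-9) = 61.01 million years.

61.01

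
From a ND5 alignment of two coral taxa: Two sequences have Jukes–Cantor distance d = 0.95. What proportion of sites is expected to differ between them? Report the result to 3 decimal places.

0.539

p = (3/4)(1 − e^(−4d/3)) = 0.75 × (1 − e^(-1.266667)) = 0.75 × (1 − 0.281769) = 0.538673.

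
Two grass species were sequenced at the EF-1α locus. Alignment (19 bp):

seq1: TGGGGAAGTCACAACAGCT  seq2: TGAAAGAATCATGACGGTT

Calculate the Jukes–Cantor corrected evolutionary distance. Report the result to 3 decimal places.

0.749

The sequences differ at 9 of 19 sites (3, 4, 5, 6, 8, 12, 13, 16, 18), so p = 9/19 ≈ 0.473684.
d = −(3/4) ln(1 − 4p/3) = −0.75 ln(1 − 0.631579) = −0.75 ln(0.368421)
  = −0.75 × (-0.998529) = 0.748897 substitutions/site.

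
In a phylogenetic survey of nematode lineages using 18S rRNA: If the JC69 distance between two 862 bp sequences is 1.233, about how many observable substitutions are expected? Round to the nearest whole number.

Invert JC69: p = (3/4)(1 − e^(−4d/3)) = 0.75 × (1 − e^(-1.644)) = 0.75 × (1 − 0.193206) = 0.605096.
Expected differing sites = pL ≈ 0.605096 × 862 = 521.592752 ≈ 522.

522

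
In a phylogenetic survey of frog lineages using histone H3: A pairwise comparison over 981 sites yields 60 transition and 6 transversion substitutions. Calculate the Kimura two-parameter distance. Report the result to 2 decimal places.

0.07

P = 60/981 ≈ 0.061162 and Q = 6/981 ≈ 0.006116.
Under the Kimura two-parameter model, d = −½ ln(1 − 2P − Q) − ¼ ln(1 − 2Q).
1 − 2P − Q = 0.87156, giving −½ ln(0.87156) = 0.068735.
1 − 2Q = 0.987768, giving −¼ ln(0.987768) = 0.003077.
d = 0.068735 + 0.003077 = 0.071812.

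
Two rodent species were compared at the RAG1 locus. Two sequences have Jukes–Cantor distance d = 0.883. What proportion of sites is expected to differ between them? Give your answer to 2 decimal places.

0.52

p = (3/4)(1 − e^(−4d/3)) = 0.75 × (1 − e^(-1.177333)) = 0.75 × (1 − 0.308099) = 0.518926.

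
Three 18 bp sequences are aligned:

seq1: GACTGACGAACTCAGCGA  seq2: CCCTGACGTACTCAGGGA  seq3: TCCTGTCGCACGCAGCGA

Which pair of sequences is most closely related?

seq1–seq2: 4/18 differ, p = 0.222, d = 0.264.
seq1–seq3: 5/18 differ, p = 0.278, d = 0.347.
seq2–seq3: 5/18 differ, p = 0.278, d = 0.347.
The smallest distance is between seq1 and seq2.

seq1 and seq2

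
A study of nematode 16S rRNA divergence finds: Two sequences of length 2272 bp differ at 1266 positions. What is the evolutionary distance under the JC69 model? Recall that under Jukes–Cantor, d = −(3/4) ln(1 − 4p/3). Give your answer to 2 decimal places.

p = 1266/2272 ≈ 0.557218.
d = −(3/4) ln(1 − 4p/3) = −0.75 ln(1 − 0.742957) = −0.75 ln(0.257043)
  = −0.75 × (-1.358512) = 1.018884 substitutions/site.

1.02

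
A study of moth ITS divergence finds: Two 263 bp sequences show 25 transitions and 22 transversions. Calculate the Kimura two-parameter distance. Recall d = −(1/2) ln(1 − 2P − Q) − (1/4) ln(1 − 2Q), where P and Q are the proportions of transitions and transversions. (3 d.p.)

0.206

P = 25/263 ≈ 0.095057 and Q = 22/263 ≈ 0.08365.
Under the Kimura two-parameter model, d = −½ ln(1 − 2P − Q) − ¼ ln(1 − 2Q).
1 − 2P − Q = 0.726236, giving −½ ln(0.726236) = 0.159940.
1 − 2Q = 0.8327, giving −¼ ln(0.8327) = 0.045770.
d = 0.159940 + 0.045770 = 0.205710.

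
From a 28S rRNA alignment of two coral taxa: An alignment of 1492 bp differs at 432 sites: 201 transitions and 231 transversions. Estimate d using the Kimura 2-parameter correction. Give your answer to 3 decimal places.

0.369

P = 201/1492 ≈ 0.134718 and Q = 231/1492 ≈ 0.154826.
Under the Kimura two-parameter model, d = −½ ln(1 − 2P − Q) − ¼ ln(1 − 2Q).
1 − 2P − Q = 0.575738, giving −½ ln(0.575738) = 0.276051.
1 − 2Q = 0.690348, giving −¼ ln(0.690348) = 0.092640.
d = 0.276051 + 0.092640 = 0.368691.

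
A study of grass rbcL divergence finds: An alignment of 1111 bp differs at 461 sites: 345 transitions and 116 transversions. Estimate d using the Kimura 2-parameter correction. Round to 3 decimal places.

P = 345/1111 ≈ 0.310531 and Q = 116/1111 ≈ 0.10441.
Under the Kimura two-parameter model, d = −½ ln(1 − 2P − Q) − ¼ ln(1 − 2Q).
1 − 2P − Q = 0.274528, giving −½ ln(0.274528) = 0.646351.
1 − 2Q = 0.79118, giving −¼ ln(0.79118) = 0.058557.
d = 0.646351 + 0.058557 = 0.704908.

0.705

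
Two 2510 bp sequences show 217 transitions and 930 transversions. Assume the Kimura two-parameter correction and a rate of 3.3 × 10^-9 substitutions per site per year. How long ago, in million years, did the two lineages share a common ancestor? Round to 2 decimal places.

P = 217/2510 ≈ 0.086454 and Q = 930/2510 ≈ 0.370518.
Under the Kimura two-parameter model, d = −½ ln(1 − 2P − Q) − ¼ ln(1 − 2Q).
1 − 2P − Q = 0.456574, giving −½ ln(0.456574) = 0.392002.
1 − 2Q = 0.258964, giving −¼ ln(0.258964) = 0.337767.
d = 0.392002 + 0.337767 = 0.729769.
Under a molecular clock d = 2μt, so t = d/(2μ) = 0.729769 / (2 × 3.3 × 10^-9) = 110.57 million years.

110.57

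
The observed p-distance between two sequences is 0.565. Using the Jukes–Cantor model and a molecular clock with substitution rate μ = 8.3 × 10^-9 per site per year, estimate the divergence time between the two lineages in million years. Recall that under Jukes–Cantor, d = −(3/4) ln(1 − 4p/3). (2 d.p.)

63.24

d = −(3/4) ln(1 − 4p/3) = −0.75 ln(1 − 0.753333) = −0.75 ln(0.246667)
  = −0.75 × (-1.399716) = 1.049787 substitutions/site.
Under a molecular clock d = 2μt, so t = d/(2μ) = 1.049787 / (2 × 8.3 × 10^-9) = 63.24 million years.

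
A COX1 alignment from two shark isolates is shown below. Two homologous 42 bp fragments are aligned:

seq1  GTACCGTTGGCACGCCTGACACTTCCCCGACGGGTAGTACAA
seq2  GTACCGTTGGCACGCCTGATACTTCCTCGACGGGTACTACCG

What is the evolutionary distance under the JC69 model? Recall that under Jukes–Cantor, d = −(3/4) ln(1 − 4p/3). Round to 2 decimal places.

0.13

The sequences differ at 5 of 42 sites (20, 27, 37, 41, 42), so p = 5/42 ≈ 0.119048.
d = −(3/4) ln(1 − 4p/3) = −0.75 ln(1 − 0.158731) = −0.75 ln(0.841269)
  = −0.75 × (-0.172844) = 0.129633 substitutions/site.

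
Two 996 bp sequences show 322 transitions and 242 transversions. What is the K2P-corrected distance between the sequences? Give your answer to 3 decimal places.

1.268

P = 322/996 ≈ 0.323293 and Q = 242/996 ≈ 0.242972.
Under the Kimura two-parameter model, d = −½ ln(1 − 2P − Q) − ¼ ln(1 − 2Q).
1 − 2P − Q = 0.110442, giving −½ ln(0.110442) = 1.101632.
1 − 2Q = 0.514056, giving −¼ ln(0.514056) = 0.166356.
d = 1.101632 + 0.166356 = 1.267988.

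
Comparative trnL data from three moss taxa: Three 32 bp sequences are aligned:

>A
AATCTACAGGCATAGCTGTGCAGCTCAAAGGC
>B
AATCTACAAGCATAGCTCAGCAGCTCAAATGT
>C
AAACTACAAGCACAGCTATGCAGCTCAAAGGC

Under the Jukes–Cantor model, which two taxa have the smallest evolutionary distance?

A–B: 5/32 differ, p = 0.156, d = 0.175.
A–C: 4/32 differ, p = 0.125, d = 0.137.
B–C: 6/32 differ, p = 0.188, d = 0.216.
The smallest distance is between A and C.

A and C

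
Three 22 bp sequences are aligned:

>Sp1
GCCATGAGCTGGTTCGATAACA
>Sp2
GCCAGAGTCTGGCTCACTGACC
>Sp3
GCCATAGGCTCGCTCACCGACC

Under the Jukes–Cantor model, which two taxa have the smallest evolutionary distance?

Sp2 and Sp3

Sp1–Sp2: 9/22 differ, p = 0.409, d = 0.591.
Sp1–Sp3: 9/22 differ, p = 0.409, d = 0.591.
Sp2–Sp3: 4/22 differ, p = 0.182, d = 0.208.
The smallest distance is between Sp2 and Sp3.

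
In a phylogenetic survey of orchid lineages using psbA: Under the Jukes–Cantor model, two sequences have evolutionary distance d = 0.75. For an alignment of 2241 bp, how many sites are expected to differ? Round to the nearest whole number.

1062

Invert JC69: p = (3/4)(1 − e^(−4d/3)) = 0.75 × (1 − e^(-1)) = 0.75 × (1 − 0.367879) = 0.474091.
Expected differing sites = pL ≈ 0.474091 × 2241 = 1062.437931 ≈ 1062.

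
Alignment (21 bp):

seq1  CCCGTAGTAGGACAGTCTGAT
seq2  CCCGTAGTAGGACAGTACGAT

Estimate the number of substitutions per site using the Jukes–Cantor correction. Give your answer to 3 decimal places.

The sequences differ at 2 of 21 sites (17, 18), so p = 2/21 ≈ 0.095238.
d = −(3/4) ln(1 − 4p/3) = −0.75 ln(1 − 0.126984) = −0.75 ln(0.873016)
  = −0.75 × (-0.135801) = 0.101851 substitutions/site.

0.102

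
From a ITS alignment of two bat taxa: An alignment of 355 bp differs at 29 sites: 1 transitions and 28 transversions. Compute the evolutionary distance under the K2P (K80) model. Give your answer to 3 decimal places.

0.087

P = 1/355 ≈ 0.002817 and Q = 28/355 ≈ 0.078873.
Under the Kimura two-parameter model, d = −½ ln(1 − 2P − Q) − ¼ ln(1 − 2Q).
1 − 2P − Q = 0.915493, giving −½ ln(0.915493) = 0.044146.
1 − 2Q = 0.842254, giving −¼ ln(0.842254) = 0.042918.
d = 0.044146 + 0.042918 = 0.087064.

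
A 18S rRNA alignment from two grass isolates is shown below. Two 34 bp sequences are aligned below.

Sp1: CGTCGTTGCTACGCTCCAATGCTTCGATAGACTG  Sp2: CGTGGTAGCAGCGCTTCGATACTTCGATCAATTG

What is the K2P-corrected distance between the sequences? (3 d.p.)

0.385

Of 34 sites, 6 differences are transitions and 4 are transversions, so P = 6/34 ≈ 0.176471 and Q = 4/34 ≈ 0.117647.
Under the Kimura two-parameter model, d = −½ ln(1 − 2P − Q) − ¼ ln(1 − 2Q).
1 − 2P − Q = 0.529411, giving −½ ln(0.529411) = 0.317995.
1 − 2Q = 0.764706, giving −¼ ln(0.764706) = 0.067066.
d = 0.317995 + 0.067066 = 0.385061.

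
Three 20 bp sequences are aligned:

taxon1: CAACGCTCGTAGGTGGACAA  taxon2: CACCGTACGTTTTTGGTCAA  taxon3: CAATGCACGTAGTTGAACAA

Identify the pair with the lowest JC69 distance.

taxon1 and taxon3

taxon1–taxon2: 7/20 differ, p = 0.350, d = 0.471.
taxon1–taxon3: 4/20 differ, p = 0.200, d = 0.233.
taxon2–taxon3: 7/20 differ, p = 0.350, d = 0.471.
The smallest distance is between taxon1 and taxon3.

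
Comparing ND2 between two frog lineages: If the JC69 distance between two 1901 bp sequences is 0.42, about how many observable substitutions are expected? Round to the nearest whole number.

Invert JC69: p = (3/4)(1 − e^(−4d/3)) = 0.75 × (1 − e^(-0.56)) = 0.75 × (1 − 0.571209) = 0.321593.
Expected differing sites = pL ≈ 0.321593 × 1901 = 611.348293 ≈ 611.

611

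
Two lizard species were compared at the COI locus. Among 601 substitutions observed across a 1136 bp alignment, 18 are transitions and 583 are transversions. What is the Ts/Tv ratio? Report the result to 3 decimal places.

R = 18/583 = 0.030874… ≈ 0.031 (to 3 d.p.).

0.031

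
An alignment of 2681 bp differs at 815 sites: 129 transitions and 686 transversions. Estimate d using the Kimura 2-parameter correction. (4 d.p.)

P = 129/2681 ≈ 0.048116 and Q = 686/2681 ≈ 0.255875.
Under the Kimura two-parameter model, d = −½ ln(1 − 2P − Q) − ¼ ln(1 − 2Q).
1 − 2P − Q = 0.647893, giving −½ ln(0.647893) = 0.217015.
1 − 2Q = 0.48825, giving −¼ ln(0.48825) = 0.179232.
d = 0.217015 + 0.179232 = 0.396247.

0.3962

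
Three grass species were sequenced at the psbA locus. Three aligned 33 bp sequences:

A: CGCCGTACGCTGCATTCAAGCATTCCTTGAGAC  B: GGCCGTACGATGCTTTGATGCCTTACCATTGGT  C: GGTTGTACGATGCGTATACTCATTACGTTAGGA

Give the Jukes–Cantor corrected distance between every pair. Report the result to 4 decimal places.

A–B: 13/33 sites differ → p ≈ 0.393939, d = −0.75 ln(1 − 0.525252) = 0.558728 ≈ 0.5587.
A–C: 14/33 sites differ → p ≈ 0.424242, d = −0.75 ln(1 − 0.565656) = 0.625439 ≈ 0.6254.
B–C: 12/33 sites differ → p ≈ 0.363636, d = −0.75 ln(1 − 0.484848) = 0.497470 ≈ 0.4975.

d(A,B) = 0.5587, d(A,C) = 0.6254, d(B,C) = 0.4975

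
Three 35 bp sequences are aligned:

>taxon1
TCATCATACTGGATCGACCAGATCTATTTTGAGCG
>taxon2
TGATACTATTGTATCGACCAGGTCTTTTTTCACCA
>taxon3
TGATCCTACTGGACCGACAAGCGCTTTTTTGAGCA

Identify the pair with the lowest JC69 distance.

taxon1–taxon2: 10/35 differ, p = 0.286, d = 0.360.
taxon1–taxon3: 8/35 differ, p = 0.229, d = 0.273.
taxon2–taxon3: 9/35 differ, p = 0.257, d = 0.315.
The smallest distance is between taxon1 and taxon3.

taxon1 and taxon3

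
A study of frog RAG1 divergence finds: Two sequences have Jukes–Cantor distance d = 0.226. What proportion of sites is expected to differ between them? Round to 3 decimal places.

0.195

p = (3/4)(1 − e^(−4d/3)) = 0.75 × (1 − e^(-0.301333)) = 0.75 × (1 − 0.739831) = 0.195127.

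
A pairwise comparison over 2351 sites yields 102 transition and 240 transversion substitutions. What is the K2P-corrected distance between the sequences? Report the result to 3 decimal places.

0.162

P = 102/2351 ≈ 0.043386 and Q = 240/2351 ≈ 0.102084.
Under the Kimura two-parameter model, d = −½ ln(1 − 2P − Q) − ¼ ln(1 − 2Q).
1 − 2P − Q = 0.811144, giving −½ ln(0.811144) = 0.104655.
1 − 2Q = 0.795832, giving −¼ ln(0.795832) = 0.057092.
d = 0.104655 + 0.057092 = 0.161747.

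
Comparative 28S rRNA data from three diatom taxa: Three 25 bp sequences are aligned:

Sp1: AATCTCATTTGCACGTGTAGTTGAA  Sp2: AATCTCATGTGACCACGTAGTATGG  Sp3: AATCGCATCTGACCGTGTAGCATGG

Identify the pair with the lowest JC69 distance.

Sp1–Sp2: 9/25 differ, p = 0.360, d = 0.490.
Sp1–Sp3: 9/25 differ, p = 0.360, d = 0.490.
Sp2–Sp3: 5/25 differ, p = 0.200, d = 0.233.
The smallest distance is between Sp2 and Sp3.

Sp2 and Sp3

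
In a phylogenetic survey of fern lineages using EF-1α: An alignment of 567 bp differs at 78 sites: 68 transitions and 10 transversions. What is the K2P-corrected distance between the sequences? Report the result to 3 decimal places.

P = 68/567 ≈ 0.119929 and Q = 10/567 ≈ 0.017637.
Under the Kimura two-parameter model, d = −½ ln(1 − 2P − Q) − ¼ ln(1 − 2Q).
1 − 2P − Q = 0.742505, giving −½ ln(0.742505) = 0.148863.
1 − 2Q = 0.964726, giving −¼ ln(0.964726) = 0.008978.
d = 0.148863 + 0.008978 = 0.157841.

0.158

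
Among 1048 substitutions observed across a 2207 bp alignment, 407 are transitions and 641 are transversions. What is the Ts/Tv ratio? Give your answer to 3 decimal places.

0.635

R = 407/641 = 0.634945… ≈ 0.635 (to 3 d.p.).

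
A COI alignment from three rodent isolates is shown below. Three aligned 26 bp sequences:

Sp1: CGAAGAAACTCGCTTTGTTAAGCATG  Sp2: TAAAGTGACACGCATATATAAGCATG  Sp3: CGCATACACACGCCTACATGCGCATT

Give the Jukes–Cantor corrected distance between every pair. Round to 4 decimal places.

d(Sp1,Sp2) = 0.4643, d(Sp1,Sp3) = 0.6228, d(Sp2,Sp3) = 0.6228

Sp1–Sp2: 9/26 sites differ → p ≈ 0.346154, d = −0.75 ln(1 − 0.461539) = 0.464280 ≈ 0.4643.
Sp1–Sp3: 11/26 sites differ → p ≈ 0.423077, d = −0.75 ln(1 − 0.564103) = 0.622762 ≈ 0.6228.
Sp2–Sp3: 11/26 sites differ → p ≈ 0.423077, d = −0.75 ln(1 − 0.564103) = 0.622762 ≈ 0.6228.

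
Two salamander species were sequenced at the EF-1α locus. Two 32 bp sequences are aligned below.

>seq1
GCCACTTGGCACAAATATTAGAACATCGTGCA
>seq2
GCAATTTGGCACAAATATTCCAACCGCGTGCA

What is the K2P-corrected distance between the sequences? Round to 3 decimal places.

0.217

Of 32 sites, 1 differences are transitions and 5 are transversions, so P = 1/32 = 0.03125 and Q = 5/32 = 0.15625.
Under the Kimura two-parameter model, d = −½ ln(1 − 2P − Q) − ¼ ln(1 − 2Q).
1 − 2P − Q = 0.78125, giving −½ ln(0.78125) = 0.123430.
1 − 2Q = 0.6875, giving −¼ ln(0.6875) = 0.093673.
d = 0.123430 + 0.093673 = 0.217103.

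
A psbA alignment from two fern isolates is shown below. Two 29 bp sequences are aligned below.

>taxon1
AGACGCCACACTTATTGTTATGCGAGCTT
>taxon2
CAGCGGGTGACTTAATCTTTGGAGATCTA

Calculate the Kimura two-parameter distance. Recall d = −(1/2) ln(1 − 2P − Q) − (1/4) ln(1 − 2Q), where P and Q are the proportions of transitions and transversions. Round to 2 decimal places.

Of 29 sites, 2 differences are transitions and 12 are transversions, so P = 2/29 ≈ 0.068966 and Q = 12/29 ≈ 0.413793.
Under the Kimura two-parameter model, d = −½ ln(1 − 2P − Q) − ¼ ln(1 − 2Q).
1 − 2P − Q = 0.448275, giving −½ ln(0.448275) = 0.401174.
1 − 2Q = 0.172414, giving −¼ ln(0.172414) = 0.439464.
d = 0.401174 + 0.439464 = 0.840638.

0.84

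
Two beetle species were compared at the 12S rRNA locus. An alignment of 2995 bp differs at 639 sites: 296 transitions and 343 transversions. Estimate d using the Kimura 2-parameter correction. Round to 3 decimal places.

P = 296/2995 ≈ 0.098831 and Q = 343/2995 ≈ 0.114524.
Under the Kimura two-parameter model, d = −½ ln(1 − 2P − Q) − ¼ ln(1 − 2Q).
1 − 2P − Q = 0.687814, giving −½ ln(0.687814) = 0.187118.
1 − 2Q = 0.770952, giving −¼ ln(0.770952) = 0.065032.
d = 0.187118 + 0.065032 = 0.252150.

0.252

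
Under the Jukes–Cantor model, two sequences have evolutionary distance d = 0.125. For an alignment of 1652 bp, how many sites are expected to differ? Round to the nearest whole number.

Invert JC69: p = (3/4)(1 − e^(−4d/3)) = 0.75 × (1 − e^(-0.166667)) = 0.75 × (1 − 0.846481) = 0.115139.
Expected differing sites = pL ≈ 0.115139 × 1652 = 190.209628 ≈ 190.

190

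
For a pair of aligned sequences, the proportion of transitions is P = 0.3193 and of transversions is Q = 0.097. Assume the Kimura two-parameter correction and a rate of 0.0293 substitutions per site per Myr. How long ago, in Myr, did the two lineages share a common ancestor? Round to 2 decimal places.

Under the Kimura two-parameter model, d = −½ ln(1 − 2P − Q) − ¼ ln(1 − 2Q).
1 − 2P − Q = 0.2644, giving −½ ln(0.2644) = 0.665146.
1 − 2Q = 0.806, giving −¼ ln(0.806) = 0.053918.
d = 0.665146 + 0.053918 = 0.719064.
Under a molecular clock d = 2μt, so t = d/(2μ) = 0.719064 / (2 × 0.0293) = 12.27 Myr.

12.27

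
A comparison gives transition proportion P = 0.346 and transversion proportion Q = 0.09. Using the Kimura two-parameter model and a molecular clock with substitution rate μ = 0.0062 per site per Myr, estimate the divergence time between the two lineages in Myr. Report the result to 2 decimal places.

65.42

Under the Kimura two-parameter model, d = −½ ln(1 − 2P − Q) − ¼ ln(1 − 2Q).
1 − 2P − Q = 0.218, giving −½ ln(0.218) = 0.761630.
1 − 2Q = 0.82, giving −¼ ln(0.82) = 0.049613.
d = 0.761630 + 0.049613 = 0.811243.
Under a molecular clock d = 2μt, so t = d/(2μ) = 0.811243 / (2 × 0.0062) = 65.42 Myr.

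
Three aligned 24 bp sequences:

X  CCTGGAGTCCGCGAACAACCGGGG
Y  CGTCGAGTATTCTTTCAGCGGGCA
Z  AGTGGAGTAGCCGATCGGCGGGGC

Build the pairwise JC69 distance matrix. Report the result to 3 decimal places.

X–Y: 12/24 sites differ → p = 0.5, d = −0.75 ln(1 − 0.666667) = 0.823960 ≈ 0.824.
X–Z: 10/24 sites differ → p ≈ 0.416667, d = −0.75 ln(1 − 0.555556) = 0.608198 ≈ 0.608.
Y–Z: 9/24 sites differ → p = 0.375, d = −0.75 ln(1 − 0.5) = 0.519860 ≈ 0.520.

d(X,Y) = 0.824, d(X,Z) = 0.608, d(Y,Z) = 0.520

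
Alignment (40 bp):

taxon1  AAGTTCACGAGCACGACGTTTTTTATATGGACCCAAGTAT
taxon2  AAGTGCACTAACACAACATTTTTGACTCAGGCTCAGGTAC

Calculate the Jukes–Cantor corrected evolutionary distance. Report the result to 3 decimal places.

The sequences differ at 14 of 40 sites, so p = 14/40 = 0.35.
d = −(3/4) ln(1 − 4p/3) = −0.75 ln(1 − 0.466667) = −0.75 ln(0.533333)
  = −0.75 × (-0.628609) = 0.471457 substitutions/site.

0.471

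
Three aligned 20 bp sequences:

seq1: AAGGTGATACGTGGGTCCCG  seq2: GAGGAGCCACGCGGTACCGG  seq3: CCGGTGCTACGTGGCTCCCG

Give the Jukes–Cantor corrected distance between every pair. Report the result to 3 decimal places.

d(seq1,seq2) = 0.572, d(seq1,seq3) = 0.233, d(seq2,seq3) = 0.572

seq1–seq2: 8/20 sites differ → p = 0.4, d = −0.75 ln(1 − 0.533333) = 0.571605 ≈ 0.572.
seq1–seq3: 4/20 sites differ → p = 0.2, d = −0.75 ln(1 − 0.266667) = 0.232617 ≈ 0.233.
seq2–seq3: 8/20 sites differ → p = 0.4, d = −0.75 ln(1 − 0.533333) = 0.571605 ≈ 0.572.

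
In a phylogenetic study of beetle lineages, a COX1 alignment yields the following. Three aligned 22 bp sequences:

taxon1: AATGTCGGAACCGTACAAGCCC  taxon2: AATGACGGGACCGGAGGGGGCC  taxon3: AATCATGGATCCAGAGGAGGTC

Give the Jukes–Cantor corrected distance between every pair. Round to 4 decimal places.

d(taxon1,taxon2) = 0.4141, d(taxon1,taxon3) = 0.6987, d(taxon2,taxon3) = 0.4141

taxon1–taxon2: 7/22 sites differ → p ≈ 0.318182, d = −0.75 ln(1 − 0.424243) = 0.414052 ≈ 0.4141.
taxon1–taxon3: 10/22 sites differ → p ≈ 0.454545, d = −0.75 ln(1 − 0.60606) = 0.698667 ≈ 0.6987.
taxon2–taxon3: 7/22 sites differ → p ≈ 0.318182, d = −0.75 ln(1 − 0.424243) = 0.414052 ≈ 0.4141.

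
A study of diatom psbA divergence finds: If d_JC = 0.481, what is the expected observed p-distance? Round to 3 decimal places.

p = (3/4)(1 − e^(−4d/3)) = 0.75 × (1 − e^(-0.641333)) = 0.75 × (1 − 0.526590) = 0.355058.

0.355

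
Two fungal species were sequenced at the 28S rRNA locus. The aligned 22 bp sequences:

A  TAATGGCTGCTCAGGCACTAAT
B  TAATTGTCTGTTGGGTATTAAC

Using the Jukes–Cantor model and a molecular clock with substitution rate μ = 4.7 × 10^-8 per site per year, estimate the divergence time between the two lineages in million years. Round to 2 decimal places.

The sequences differ at 10 of 22 sites (5, 7, 8, 9, 10, 12, 13, 16, 18, 22), so p = 10/22 ≈ 0.454545.
d = −(3/4) ln(1 − 4p/3) = −0.75 ln(1 − 0.60606) = −0.75 ln(0.39394)
  = −0.75 × (-0.931557) = 0.698668 substitutions/site.
Under a molecular clock d = 2μt, so t = d/(2μ) = 0.698668 / (2 × 4.7 × 10^-8) = 7.43 million years.

7.43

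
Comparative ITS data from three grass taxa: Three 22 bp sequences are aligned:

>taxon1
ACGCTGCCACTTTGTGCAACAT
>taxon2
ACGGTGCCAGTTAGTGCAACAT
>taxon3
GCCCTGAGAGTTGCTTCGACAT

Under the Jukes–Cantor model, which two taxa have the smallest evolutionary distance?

taxon1 and taxon2

taxon1–taxon2: 3/22 differ, p = 0.136, d = 0.151.
taxon1–taxon3: 9/22 differ, p = 0.409, d = 0.591.
taxon2–taxon3: 9/22 differ, p = 0.409, d = 0.591.
The smallest distance is between taxon1 and taxon2.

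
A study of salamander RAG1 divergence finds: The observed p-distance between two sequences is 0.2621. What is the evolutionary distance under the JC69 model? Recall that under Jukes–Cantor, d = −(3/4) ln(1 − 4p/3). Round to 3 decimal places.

0.322

d = −(3/4) ln(1 − 4p/3) = −0.75 ln(1 − 0.349467) = −0.75 ln(0.650533)
  = −0.75 × (-0.429963) = 0.322472 substitutions/site.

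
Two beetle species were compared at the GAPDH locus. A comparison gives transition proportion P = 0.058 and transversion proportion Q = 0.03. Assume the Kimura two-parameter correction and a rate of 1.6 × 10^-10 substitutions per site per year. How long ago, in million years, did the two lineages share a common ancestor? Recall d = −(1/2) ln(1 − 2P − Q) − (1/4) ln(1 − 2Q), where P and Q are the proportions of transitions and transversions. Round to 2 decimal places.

294.94

Under the Kimura two-parameter model, d = −½ ln(1 − 2P − Q) − ¼ ln(1 − 2Q).
1 − 2P − Q = 0.854, giving −½ ln(0.854) = 0.078912.
1 − 2Q = 0.94, giving −¼ ln(0.94) = 0.015469.
d = 0.078912 + 0.015469 = 0.094381.
Under a molecular clock d = 2μt, so t = d/(2μ) = 0.094381 / (2 × 1.6 × 10^-10) = 294.94 million years.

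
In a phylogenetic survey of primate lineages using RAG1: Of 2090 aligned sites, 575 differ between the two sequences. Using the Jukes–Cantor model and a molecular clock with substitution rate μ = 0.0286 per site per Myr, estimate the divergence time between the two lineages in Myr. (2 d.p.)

p = 575/2090 ≈ 0.27512.
d = −(3/4) ln(1 − 4p/3) = −0.75 ln(1 − 0.366827) = −0.75 ln(0.633173)
  = −0.75 × (-0.457012) = 0.342759 substitutions/site.
Under a molecular clock d = 2μt, so t = d/(2μ) = 0.342759 / (2 × 0.0286) = 5.99 Myr.

5.99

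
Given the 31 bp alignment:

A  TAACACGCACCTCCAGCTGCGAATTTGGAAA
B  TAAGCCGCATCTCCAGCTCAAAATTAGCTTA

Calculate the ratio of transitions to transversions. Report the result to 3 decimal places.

Transitions are A↔G and C↔T; transversions are all other mismatches.
Transitions: 2. Transversions: 8.
R = 2/8 = 0.250.

0.250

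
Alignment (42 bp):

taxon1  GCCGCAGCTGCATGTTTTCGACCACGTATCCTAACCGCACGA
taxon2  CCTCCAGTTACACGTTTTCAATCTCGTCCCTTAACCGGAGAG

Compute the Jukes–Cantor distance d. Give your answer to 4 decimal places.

The sequences differ at 16 of 42 sites, so p = 16/42 ≈ 0.380952.
d = −(3/4) ln(1 − 4p/3) = −0.75 ln(1 − 0.507936) = −0.75 ln(0.492064)
  = −0.75 × (-0.709146) = 0.531860 substitutions/site.

0.5319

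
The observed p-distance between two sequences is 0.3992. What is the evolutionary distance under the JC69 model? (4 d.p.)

0.5699

d = −(3/4) ln(1 − 4p/3) = −0.75 ln(1 − 0.532267) = −0.75 ln(0.467733)
  = −0.75 × (-0.759858) = 0.569894 substitutions/site.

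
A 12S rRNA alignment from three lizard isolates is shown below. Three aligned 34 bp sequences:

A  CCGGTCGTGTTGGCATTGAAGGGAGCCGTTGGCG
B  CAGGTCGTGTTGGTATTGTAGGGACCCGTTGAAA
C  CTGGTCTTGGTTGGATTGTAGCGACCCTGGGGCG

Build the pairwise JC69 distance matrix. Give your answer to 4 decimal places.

d(A,B) = 0.2407, d(A,C) = 0.4234, d(B,C) = 0.4770

A–B: 7/34 sites differ → p ≈ 0.205882, d = −0.75 ln(1 − 0.274509) = 0.240680 ≈ 0.2407.
A–C: 11/34 sites differ → p ≈ 0.323529, d = −0.75 ln(1 − 0.431372) = 0.423397 ≈ 0.4234.
B–C: 12/34 sites differ → p ≈ 0.352941, d = −0.75 ln(1 − 0.470588) = 0.476991 ≈ 0.4770.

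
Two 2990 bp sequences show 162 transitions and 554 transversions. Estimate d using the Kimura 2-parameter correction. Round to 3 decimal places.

0.290

P = 162/2990 ≈ 0.054181 and Q = 554/2990 ≈ 0.185284.
Under the Kimura two-parameter model, d = −½ ln(1 − 2P − Q) − ¼ ln(1 − 2Q).
1 − 2P − Q = 0.706354, giving −½ ln(0.706354) = 0.173819.
1 − 2Q = 0.629432, giving −¼ ln(0.629432) = 0.115734.
d = 0.173819 + 0.115734 = 0.289553.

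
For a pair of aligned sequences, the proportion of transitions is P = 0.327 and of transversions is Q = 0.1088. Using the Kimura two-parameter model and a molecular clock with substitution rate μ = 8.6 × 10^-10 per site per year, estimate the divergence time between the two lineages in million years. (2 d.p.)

453.94

Under the Kimura two-parameter model, d = −½ ln(1 − 2P − Q) − ¼ ln(1 − 2Q).
1 − 2P − Q = 0.2372, giving −½ ln(0.2372) = 0.719426.
1 − 2Q = 0.7824, giving −¼ ln(0.7824) = 0.061347.
d = 0.719426 + 0.061347 = 0.780773.
Under a molecular clock d = 2μt, so t = d/(2μ) = 0.780773 / (2 × 8.6 × 10^-10) = 453.94 million years.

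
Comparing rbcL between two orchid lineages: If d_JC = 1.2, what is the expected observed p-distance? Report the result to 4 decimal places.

0.5986

p = (3/4)(1 − e^(−4d/3)) = 0.75 × (1 − e^(-1.6)) = 0.75 × (1 − 0.201897) = 0.598577.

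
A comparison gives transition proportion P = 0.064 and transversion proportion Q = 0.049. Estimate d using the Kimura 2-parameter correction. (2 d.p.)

0.12

Under the Kimura two-parameter model, d = −½ ln(1 − 2P − Q) − ¼ ln(1 − 2Q).
1 − 2P − Q = 0.823, giving −½ ln(0.823) = 0.097400.
1 − 2Q = 0.902, giving −¼ ln(0.902) = 0.025785.
d = 0.097400 + 0.025785 = 0.123185.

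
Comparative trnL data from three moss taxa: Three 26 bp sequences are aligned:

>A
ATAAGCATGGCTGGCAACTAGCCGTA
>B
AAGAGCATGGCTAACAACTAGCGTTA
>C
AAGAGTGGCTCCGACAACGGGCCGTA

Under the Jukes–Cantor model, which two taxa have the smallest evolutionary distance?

A and B

A–B: 6/26 differ, p = 0.231, d = 0.276.
A–C: 11/26 differ, p = 0.423, d = 0.623.
B–C: 11/26 differ, p = 0.423, d = 0.623.
The smallest distance is between A and B.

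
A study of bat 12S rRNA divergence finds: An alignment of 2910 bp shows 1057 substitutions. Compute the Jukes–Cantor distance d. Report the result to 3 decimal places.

p = 1057/2910 ≈ 0.36323.
d = −(3/4) ln(1 − 4p/3) = −0.75 ln(1 − 0.484307) = −0.75 ln(0.515693)
  = −0.75 × (-0.662244) = 0.496683 substitutions/site.

0.497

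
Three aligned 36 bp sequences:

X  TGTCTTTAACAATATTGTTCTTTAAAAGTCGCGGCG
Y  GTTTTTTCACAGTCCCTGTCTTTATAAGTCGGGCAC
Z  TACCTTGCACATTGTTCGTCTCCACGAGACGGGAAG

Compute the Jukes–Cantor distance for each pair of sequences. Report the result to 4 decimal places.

d(X,Y) = 0.6082, d(X,Z) = 0.6735, d(Y,Z) = 0.7449

X–Y: 15/36 sites differ → p ≈ 0.416667, d = −0.75 ln(1 − 0.555556) = 0.608198 ≈ 0.6082.
X–Z: 16/36 sites differ → p ≈ 0.444444, d = −0.75 ln(1 − 0.592592) = 0.673455 ≈ 0.6735.
Y–Z: 17/36 sites differ → p ≈ 0.472222, d = −0.75 ln(1 − 0.629629) = 0.744938 ≈ 0.7449.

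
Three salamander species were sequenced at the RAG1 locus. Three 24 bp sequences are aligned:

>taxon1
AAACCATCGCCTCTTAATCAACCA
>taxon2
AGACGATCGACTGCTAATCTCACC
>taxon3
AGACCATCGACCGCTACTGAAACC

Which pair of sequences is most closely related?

taxon2 and taxon3

taxon1–taxon2: 9/24 differ, p = 0.375, d = 0.520.
taxon1–taxon3: 9/24 differ, p = 0.375, d = 0.520.
taxon2–taxon3: 6/24 differ, p = 0.250, d = 0.304.
The smallest distance is between taxon2 and taxon3.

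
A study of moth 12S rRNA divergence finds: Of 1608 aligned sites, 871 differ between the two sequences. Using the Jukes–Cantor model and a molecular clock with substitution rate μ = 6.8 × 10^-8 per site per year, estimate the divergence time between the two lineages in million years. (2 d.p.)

p = 871/1608 ≈ 0.541667.
d = −(3/4) ln(1 − 4p/3) = −0.75 ln(1 − 0.722223) = −0.75 ln(0.277777)
  = −0.75 × (-1.280937) = 0.960703 substitutions/site.
Under a molecular clock d = 2μt, so t = d/(2μ) = 0.960703 / (2 × 6.8 × 10^-8) = 7.06 million years.

7.06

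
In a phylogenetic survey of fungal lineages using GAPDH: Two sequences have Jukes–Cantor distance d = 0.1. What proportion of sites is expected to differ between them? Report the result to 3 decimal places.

0.094

p = (3/4)(1 − e^(−4d/3)) = 0.75 × (1 − e^(-0.133333)) = 0.75 × (1 − 0.875174) = 0.093620.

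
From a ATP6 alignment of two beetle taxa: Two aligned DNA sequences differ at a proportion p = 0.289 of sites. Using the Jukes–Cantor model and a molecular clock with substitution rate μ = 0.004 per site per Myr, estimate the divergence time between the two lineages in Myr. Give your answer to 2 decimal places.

45.63

d = −(3/4) ln(1 − 4p/3) = −0.75 ln(1 − 0.385333) = −0.75 ln(0.614667)
  = −0.75 × (-0.486675) = 0.365006 substitutions/site.
Under a molecular clock d = 2μt, so t = d/(2μ) = 0.365006 / (2 × 0.004) = 45.63 Myr.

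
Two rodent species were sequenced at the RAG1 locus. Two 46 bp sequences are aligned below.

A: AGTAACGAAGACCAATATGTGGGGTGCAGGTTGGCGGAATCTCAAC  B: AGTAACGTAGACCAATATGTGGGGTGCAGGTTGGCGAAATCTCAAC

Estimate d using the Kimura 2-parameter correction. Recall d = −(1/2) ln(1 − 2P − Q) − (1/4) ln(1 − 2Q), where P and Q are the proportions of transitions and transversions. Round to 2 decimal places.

0.04

Of 46 sites, 1 differences are transitions and 1 are transversions, so P = 1/46 ≈ 0.021739 and Q = 1/46 ≈ 0.021739.
Under the Kimura two-parameter model, d = −½ ln(1 − 2P − Q) − ¼ ln(1 − 2Q).
1 − 2P − Q = 0.934783, giving −½ ln(0.934783) = 0.033720.
1 − 2Q = 0.956522, giving −¼ ln(0.956522) = 0.011113.
d = 0.033720 + 0.011113 = 0.044833.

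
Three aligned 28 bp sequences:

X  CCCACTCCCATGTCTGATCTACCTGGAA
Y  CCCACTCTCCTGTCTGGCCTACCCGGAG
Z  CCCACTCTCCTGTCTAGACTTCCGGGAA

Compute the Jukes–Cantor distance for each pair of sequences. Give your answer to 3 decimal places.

X–Y: 6/28 sites differ → p ≈ 0.214286, d = −0.75 ln(1 − 0.285715) = 0.252355 ≈ 0.252.
X–Z: 7/28 sites differ → p = 0.25, d = −0.75 ln(1 − 0.333333) = 0.304098 ≈ 0.304.
Y–Z: 5/28 sites differ → p ≈ 0.178571, d = −0.75 ln(1 − 0.238095) = 0.203950 ≈ 0.204.

d(X,Y) = 0.252, d(X,Z) = 0.304, d(Y,Z) = 0.204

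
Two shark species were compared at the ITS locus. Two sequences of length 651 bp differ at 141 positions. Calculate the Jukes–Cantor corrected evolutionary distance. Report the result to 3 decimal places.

p = 141/651 ≈ 0.21659.
d = −(3/4) ln(1 − 4p/3) = −0.75 ln(1 − 0.288787) = −0.75 ln(0.711213)
  = −0.75 × (-0.340783) = 0.255587 substitutions/site.

0.256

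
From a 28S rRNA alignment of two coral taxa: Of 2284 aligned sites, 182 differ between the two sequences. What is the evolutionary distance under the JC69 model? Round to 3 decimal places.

p = 182/2284 ≈ 0.079685.
d = −(3/4) ln(1 − 4p/3) = −0.75 ln(1 − 0.106247) = −0.75 ln(0.893753)
  = −0.75 × (-0.112326) = 0.084245 substitutions/site.

0.084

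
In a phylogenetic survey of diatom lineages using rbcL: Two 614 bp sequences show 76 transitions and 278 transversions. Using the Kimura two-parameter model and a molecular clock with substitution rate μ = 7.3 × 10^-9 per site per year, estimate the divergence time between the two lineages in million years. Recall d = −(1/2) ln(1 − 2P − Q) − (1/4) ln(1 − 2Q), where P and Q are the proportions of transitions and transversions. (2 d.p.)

P = 76/614 ≈ 0.123779 and Q = 278/614 ≈ 0.452769.
Under the Kimura two-parameter model, d = −½ ln(1 − 2P − Q) − ¼ ln(1 − 2Q).
1 − 2P − Q = 0.299673, giving −½ ln(0.299673) = 0.602532.
1 − 2Q = 0.094462, giving −¼ ln(0.094462) = 0.589889.
d = 0.602532 + 0.589889 = 1.192421.
Under a molecular clock d = 2μt, so t = d/(2μ) = 1.192421 / (2 × 7.3 × 10^-9) = 81.67 million years.

81.67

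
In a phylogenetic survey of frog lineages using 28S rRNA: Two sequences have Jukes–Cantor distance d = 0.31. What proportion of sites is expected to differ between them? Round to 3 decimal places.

p = (3/4)(1 − e^(−4d/3)) = 0.75 × (1 − e^(-0.413333)) = 0.75 × (1 − 0.661442) = 0.253919.

0.254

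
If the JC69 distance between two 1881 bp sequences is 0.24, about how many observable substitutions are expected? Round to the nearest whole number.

386

Invert JC69: p = (3/4)(1 − e^(−4d/3)) = 0.75 × (1 − e^(-0.32)) = 0.75 × (1 − 0.726149) = 0.205388.
Expected differing sites = pL ≈ 0.205388 × 1881 = 386.334828 ≈ 386.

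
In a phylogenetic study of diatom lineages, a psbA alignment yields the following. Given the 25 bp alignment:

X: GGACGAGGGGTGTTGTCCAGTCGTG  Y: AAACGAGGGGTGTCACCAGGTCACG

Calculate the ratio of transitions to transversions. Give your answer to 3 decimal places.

Transitions are A↔G and C↔T; transversions are all other mismatches.
Transitions: 8. Transversions: 1.
R = 8/1 = 8.000.

8.000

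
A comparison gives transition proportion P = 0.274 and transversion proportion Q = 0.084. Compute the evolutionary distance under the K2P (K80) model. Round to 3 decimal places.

0.546

Under the Kimura two-parameter model, d = −½ ln(1 − 2P − Q) − ¼ ln(1 − 2Q).
1 − 2P − Q = 0.368, giving −½ ln(0.368) = 0.499836.
1 − 2Q = 0.832, giving −¼ ln(0.832) = 0.045981.
d = 0.499836 + 0.045981 = 0.545817.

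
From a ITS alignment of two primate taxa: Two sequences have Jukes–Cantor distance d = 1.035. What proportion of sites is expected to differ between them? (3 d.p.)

p = (3/4)(1 − e^(−4d/3)) = 0.75 × (1 − e^(-1.38)) = 0.75 × (1 − 0.251579) = 0.561316.

0.561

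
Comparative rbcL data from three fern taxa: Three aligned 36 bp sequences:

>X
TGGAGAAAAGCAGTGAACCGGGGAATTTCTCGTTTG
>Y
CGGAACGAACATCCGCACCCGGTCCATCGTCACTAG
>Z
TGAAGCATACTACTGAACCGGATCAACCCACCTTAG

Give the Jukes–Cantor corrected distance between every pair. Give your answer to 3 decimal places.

d(X,Y) = 1.012, d(X,Z) = 0.608, d(Y,Z) = 0.745

X–Y: 20/36 sites differ → p ≈ 0.555556, d = −0.75 ln(1 − 0.740741) = 1.012446 ≈ 1.012.
X–Z: 15/36 sites differ → p ≈ 0.416667, d = −0.75 ln(1 − 0.555556) = 0.608198 ≈ 0.608.
Y–Z: 17/36 sites differ → p ≈ 0.472222, d = −0.75 ln(1 − 0.629629) = 0.744938 ≈ 0.745.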